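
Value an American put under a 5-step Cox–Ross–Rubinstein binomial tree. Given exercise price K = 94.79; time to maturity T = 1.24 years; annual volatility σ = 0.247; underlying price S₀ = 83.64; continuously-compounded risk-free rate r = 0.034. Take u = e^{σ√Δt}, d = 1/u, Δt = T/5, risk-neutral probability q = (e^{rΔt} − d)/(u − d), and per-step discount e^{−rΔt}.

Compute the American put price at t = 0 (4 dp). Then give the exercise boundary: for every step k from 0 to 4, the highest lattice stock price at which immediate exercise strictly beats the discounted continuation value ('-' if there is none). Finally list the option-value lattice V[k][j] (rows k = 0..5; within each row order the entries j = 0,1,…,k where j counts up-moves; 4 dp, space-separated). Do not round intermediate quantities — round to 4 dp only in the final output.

price = 14.2066
boundary = - - 65.3993 73.9594 83.6400
tree:
14.2066
20.9678 7.7814
29.3907 13.0186 2.7503
36.9600 20.8306 5.5379 0.0490
43.6533 29.3907 11.1500 0.0996 0.0000
49.5719 36.9600 20.8306 0.2024 0.0000 0.0000

Δt=0.24800  u=1.13089  d=0.88426  q=0.50362  discount=0.99160
step 5 (expiry): payoffs max(K−S,0) = 49.5719 36.9600 20.8306 0.2024 0.0000 0.0000
step 4: (k=4,j=0): S=51.1367, (K−S)⁺=43.6533, hold=42.8574 ⇒ V=43.6533 exercise | (k=4,j=1): S=65.3993, (K−S)⁺=29.3907, hold=28.5948 ⇒ V=29.3907 exercise | (k=4,j=2): S=83.6400, (K−S)⁺=11.1500, hold=10.3541 ⇒ V=11.1500 exercise | (k=4,j=3): S=106.9682, (K−S)⁺=0.0000, hold=0.0996 ⇒ V=0.0996 continue | (k=4,j=4): S=136.8030, (K−S)⁺=0.0000, hold=0.0000 ⇒ V=0.0000 continue  boundary S*=83.6400
step 3: (k=3,j=0): S=57.8300, (K−S)⁺=36.9600, hold=36.1641 ⇒ V=36.9600 exercise | (k=3,j=1): S=73.9594, (K−S)⁺=20.8306, hold=20.0346 ⇒ V=20.8306 exercise | (k=3,j=2): S=94.5876, (K−S)⁺=0.2024, hold=5.5379 ⇒ V=5.5379 continue | (k=3,j=3): S=120.9693, (K−S)⁺=0.0000, hold=0.0490 ⇒ V=0.0490 continue  boundary S*=73.9594
step 2: (k=2,j=0): S=65.3993, (K−S)⁺=29.3907, hold=28.5948 ⇒ V=29.3907 exercise | (k=2,j=1): S=83.6400, (K−S)⁺=11.1500, hold=13.0186 ⇒ V=13.0186 continue | (k=2,j=2): S=106.9682, (K−S)⁺=0.0000, hold=2.7503 ⇒ V=2.7503 continue  boundary S*=65.3993
step 1: (k=1,j=0): S=73.9594, (K−S)⁺=20.8306, hold=20.9678 ⇒ V=20.9678 continue | (k=1,j=1): S=94.5876, (K−S)⁺=0.2024, hold=7.7814 ⇒ V=7.7814 continue  boundary S*=-
step 0: (k=0,j=0): S=83.6400, (K−S)⁺=11.1500, hold=14.2066 ⇒ V=14.2066 continue  boundary S*=-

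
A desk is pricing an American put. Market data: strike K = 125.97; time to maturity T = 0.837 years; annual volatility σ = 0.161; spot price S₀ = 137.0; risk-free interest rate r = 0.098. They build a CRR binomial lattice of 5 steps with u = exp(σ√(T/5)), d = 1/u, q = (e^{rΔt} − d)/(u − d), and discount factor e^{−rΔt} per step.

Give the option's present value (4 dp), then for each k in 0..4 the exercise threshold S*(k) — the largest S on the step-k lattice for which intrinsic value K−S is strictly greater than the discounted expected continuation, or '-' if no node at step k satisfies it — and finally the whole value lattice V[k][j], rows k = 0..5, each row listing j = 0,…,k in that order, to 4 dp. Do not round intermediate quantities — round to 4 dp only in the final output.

params: Δt=0.16740 u=1.06809 d=0.93625 q=0.60900 e^(-rΔt)=0.98373
t_5 payoffs: 27.4146 13.5363 0.0000 0.0000 0.0000 0.0000
t_4: node(4,0) S=105.2661 payoff=20.7039 vs cont=18.6542 → 20.7039 [stop]  node(4,1) S=120.0894 payoff=5.8806 vs cont=5.2066 → 5.8806 [stop]  node(4,2) S=137.0000 payoff=0.0000 vs cont=0.0000 → 0.0000 [wait]  node(4,3) S=156.2920 payoff=0.0000 vs cont=0.0000 → 0.0000 [wait]  node(4,4) S=178.3005 payoff=0.0000 vs cont=0.0000 → 0.0000 [wait]  ⇒ S*(4)=120.0894
t_3: node(3,0) S=112.4337 payoff=13.5363 vs cont=11.4866 → 13.5363 [stop]  node(3,1) S=128.2663 payoff=0.0000 vs cont=2.2619 → 2.2619 [wait]  node(3,2) S=146.3284 payoff=0.0000 vs cont=0.0000 → 0.0000 [wait]  node(3,3) S=166.9339 payoff=0.0000 vs cont=0.0000 → 0.0000 [wait]  ⇒ S*(3)=112.4337
t_2: node(2,0) S=120.0894 payoff=5.8806 vs cont=6.5617 → 6.5617 [wait]  node(2,1) S=137.0000 payoff=0.0000 vs cont=0.8700 → 0.8700 [wait]  node(2,2) S=156.2920 payoff=0.0000 vs cont=0.0000 → 0.0000 [wait]  ⇒ S*(2)=-
t_1: node(1,0) S=128.2663 payoff=0.0000 vs cont=3.0451 → 3.0451 [wait]  node(1,1) S=146.3284 payoff=0.0000 vs cont=0.3347 → 0.3347 [wait]  ⇒ S*(1)=-
t_0: node(0,0) S=137.0000 payoff=0.0000 vs cont=1.3718 → 1.3718 [wait]  ⇒ S*(0)=-

price = 1.3718
boundary = - - - 112.4337 120.0894
tree:
1.3718
3.0451 0.3347
6.5617 0.8700 0.0000
13.5363 2.2619 0.0000 0.0000
20.7039 5.8806 0.0000 0.0000 0.0000
27.4146 13.5363 0.0000 0.0000 0.0000 0.0000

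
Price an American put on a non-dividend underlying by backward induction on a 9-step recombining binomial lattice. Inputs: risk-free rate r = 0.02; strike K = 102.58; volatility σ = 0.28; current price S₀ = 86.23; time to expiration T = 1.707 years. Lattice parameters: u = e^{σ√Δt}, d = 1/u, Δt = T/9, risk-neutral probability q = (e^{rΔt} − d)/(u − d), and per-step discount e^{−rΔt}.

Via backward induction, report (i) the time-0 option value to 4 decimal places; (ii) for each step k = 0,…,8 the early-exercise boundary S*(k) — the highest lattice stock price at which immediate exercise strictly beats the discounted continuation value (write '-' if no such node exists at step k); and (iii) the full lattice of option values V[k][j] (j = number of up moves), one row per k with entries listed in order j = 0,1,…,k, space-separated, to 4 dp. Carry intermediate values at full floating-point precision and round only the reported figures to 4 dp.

Δt=0.18967  u=1.12969  d=0.88520  q=0.48510  discount=0.99621
step 9 (expiry): payoffs max(K−S,0) = 73.8041 65.8562 55.7133 42.7689 26.2492 5.1669 0.0000 0.0000 0.0000 0.0000
step 8: (k=8,j=0): S=32.5079, (K−S)⁺=70.0721, hold=69.6838 ⇒ V=70.0721 exercise | (k=8,j=1): S=41.4864, (K−S)⁺=61.0936, hold=60.7052 ⇒ V=61.0936 exercise | (k=8,j=2): S=52.9448, (K−S)⁺=49.6352, hold=49.2468 ⇒ V=49.6352 exercise | (k=8,j=3): S=67.5680, (K−S)⁺=35.0120, hold=34.6236 ⇒ V=35.0120 exercise | (k=8,j=4): S=86.2300, (K−S)⁺=16.3500, hold=15.9616 ⇒ V=16.3500 exercise | (k=8,j=5): S=110.0464, (K−S)⁺=0.0000, hold=2.6504 ⇒ V=2.6504 continue | (k=8,j=6): S=140.4408, (K−S)⁺=0.0000, hold=0.0000 ⇒ V=0.0000 continue | (k=8,j=7): S=179.2301, (K−S)⁺=0.0000, hold=0.0000 ⇒ V=0.0000 continue | (k=8,j=8): S=228.7328, (K−S)⁺=0.0000, hold=0.0000 ⇒ V=0.0000 continue  boundary S*=86.2300
step 7: (k=7,j=0): S=36.7238, (K−S)⁺=65.8562, hold=65.4679 ⇒ V=65.8562 exercise | (k=7,j=1): S=46.8667, (K−S)⁺=55.7133, hold=55.3249 ⇒ V=55.7133 exercise | (k=7,j=2): S=59.8111, (K−S)⁺=42.7689, hold=42.3805 ⇒ V=42.7689 exercise | (k=7,j=3): S=76.3308, (K−S)⁺=26.2492, hold=25.8609 ⇒ V=26.2492 exercise | (k=7,j=4): S=97.4131, (K−S)⁺=5.1669, hold=9.6676 ⇒ V=9.6676 continue | (k=7,j=5): S=124.3182, (K−S)⁺=0.0000, hold=1.3595 ⇒ V=1.3595 continue | (k=7,j=6): S=158.6544, (K−S)⁺=0.0000, hold=0.0000 ⇒ V=0.0000 continue | (k=7,j=7): S=202.4742, (K−S)⁺=0.0000, hold=0.0000 ⇒ V=0.0000 continue  boundary S*=76.3308
step 6: (k=6,j=0): S=41.4864, (K−S)⁺=61.0936, hold=60.7052 ⇒ V=61.0936 exercise | (k=6,j=1): S=52.9448, (K−S)⁺=49.6352, hold=49.2468 ⇒ V=49.6352 exercise | (k=6,j=2): S=67.5680, (K−S)⁺=35.0120, hold=34.6236 ⇒ V=35.0120 exercise | (k=6,j=3): S=86.2300, (K−S)⁺=16.3500, hold=18.1366 ⇒ V=18.1366 continue | (k=6,j=4): S=110.0464, (K−S)⁺=0.0000, hold=5.6161 ⇒ V=5.6161 continue | (k=6,j=5): S=140.4408, (K−S)⁺=0.0000, hold=0.6974 ⇒ V=0.6974 continue | (k=6,j=6): S=179.2301, (K−S)⁺=0.0000, hold=0.0000 ⇒ V=0.0000 continue  boundary S*=67.5680
step 5: (k=5,j=0): S=46.8667, (K−S)⁺=55.7133, hold=55.3249 ⇒ V=55.7133 exercise | (k=5,j=1): S=59.8111, (K−S)⁺=42.7689, hold=42.3805 ⇒ V=42.7689 exercise | (k=5,j=2): S=76.3308, (K−S)⁺=26.2492, hold=26.7243 ⇒ V=26.7243 continue | (k=5,j=3): S=97.4131, (K−S)⁺=5.1669, hold=12.0173 ⇒ V=12.0173 continue | (k=5,j=4): S=124.3182, (K−S)⁺=0.0000, hold=3.2178 ⇒ V=3.2178 continue | (k=5,j=5): S=158.6544, (K−S)⁺=0.0000, hold=0.3577 ⇒ V=0.3577 continue  boundary S*=59.8111
step 4: (k=4,j=0): S=52.9448, (K−S)⁺=49.6352, hold=49.2468 ⇒ V=49.6352 exercise | (k=4,j=1): S=67.5680, (K−S)⁺=35.0120, hold=34.8532 ⇒ V=35.0120 exercise | (k=4,j=2): S=86.2300, (K−S)⁺=16.3500, hold=19.5158 ⇒ V=19.5158 continue | (k=4,j=3): S=110.0464, (K−S)⁺=0.0000, hold=7.7193 ⇒ V=7.7193 continue | (k=4,j=4): S=140.4408, (K−S)⁺=0.0000, hold=1.8234 ⇒ V=1.8234 continue  boundary S*=67.5680
step 3: (k=3,j=0): S=59.8111, (K−S)⁺=42.7689, hold=42.3805 ⇒ V=42.7689 exercise | (k=3,j=1): S=76.3308, (K−S)⁺=26.2492, hold=27.3907 ⇒ V=27.3907 continue | (k=3,j=2): S=97.4131, (K−S)⁺=5.1669, hold=13.7411 ⇒ V=13.7411 continue | (k=3,j=3): S=124.3182, (K−S)⁺=0.0000, hold=4.8409 ⇒ V=4.8409 continue  boundary S*=59.8111
step 2: (k=2,j=0): S=67.5680, (K−S)⁺=35.0120, hold=35.1753 ⇒ V=35.1753 continue | (k=2,j=1): S=86.2300, (K−S)⁺=16.3500, hold=20.6907 ⇒ V=20.6907 continue | (k=2,j=2): S=110.0464, (K−S)⁺=0.0000, hold=9.3879 ⇒ V=9.3879 continue  boundary S*=-
step 1: (k=1,j=0): S=76.3308, (K−S)⁺=26.2492, hold=28.0423 ⇒ V=28.0423 continue | (k=1,j=1): S=97.4131, (K−S)⁺=5.1669, hold=15.1502 ⇒ V=15.1502 continue  boundary S*=-
step 0: (k=0,j=0): S=86.2300, (K−S)⁺=16.3500, hold=21.7059 ⇒ V=21.7059 continue  boundary S*=-

price = 21.7059
boundary = - - - 59.8111 67.5680 59.8111 67.5680 76.3308 86.2300
tree:
21.7059
28.0423 15.1502
35.1753 20.6907 9.3879
42.7689 27.3907 13.7411 4.8409
49.6352 35.0120 19.5158 7.7193 1.8234
55.7133 42.7689 26.7243 12.0173 3.2178 0.3577
61.0936 49.6352 35.0120 18.1366 5.6161 0.6974 0.0000
65.8562 55.7133 42.7689 26.2492 9.6676 1.3595 0.0000 0.0000
70.0721 61.0936 49.6352 35.0120 16.3500 2.6504 0.0000 0.0000 0.0000
73.8041 65.8562 55.7133 42.7689 26.2492 5.1669 0.0000 0.0000 0.0000 0.0000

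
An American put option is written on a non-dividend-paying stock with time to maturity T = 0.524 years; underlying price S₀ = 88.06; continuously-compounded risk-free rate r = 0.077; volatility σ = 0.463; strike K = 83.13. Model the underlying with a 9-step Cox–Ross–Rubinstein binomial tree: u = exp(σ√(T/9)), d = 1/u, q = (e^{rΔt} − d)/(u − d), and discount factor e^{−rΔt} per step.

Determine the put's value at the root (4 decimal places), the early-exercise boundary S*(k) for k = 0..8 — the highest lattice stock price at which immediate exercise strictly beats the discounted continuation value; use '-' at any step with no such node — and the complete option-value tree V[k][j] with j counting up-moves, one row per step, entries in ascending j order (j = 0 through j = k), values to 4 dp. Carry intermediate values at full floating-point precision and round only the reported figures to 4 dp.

price = 7.9753
boundary = - - - - 56.3253 50.3715 56.3253 62.9829 70.4273
tree:
7.9753
11.2963 4.6214
15.5642 6.9956 2.2139
20.7843 10.3201 3.6292 0.7738
26.8047 14.7620 5.8310 1.3904 0.1446
32.7585 20.3441 9.1370 2.4730 0.2860 0.0000
38.0830 26.8047 13.8636 4.3433 0.5658 0.0000 0.0000
42.8446 32.7585 20.1471 7.5065 1.1191 0.0000 0.0000 0.0000
47.1030 38.0830 26.8047 12.7027 2.2135 0.0000 0.0000 0.0000 0.0000
50.9112 42.8446 32.7585 20.1471 4.3783 0.0000 0.0000 0.0000 0.0000 0.0000

Δt=0.05822, u=1.11820, d=0.89430, q=0.49217, disc=e^(-rΔt)=0.99553
k=9 terminal: V=max(K-S,0) → 50.9112 42.8446 32.7585 20.1471 4.3783 0.0000 0.0000 0.0000 0.0000 0.0000
k=8: j=0 S=36.0270 intr=47.1030 cont=46.7311 V=47.1030[EX]; j=1 S=45.0470 intr=38.0830 cont=37.7111 V=38.0830[EX]; j=2 S=56.3253 intr=26.8047 cont=26.4328 V=26.8047[EX]; j=3 S=70.4273 intr=12.7027 cont=12.3308 V=12.7027[EX]; j=4 S=88.0600 intr=0.0000 cont=2.2135 V=2.2135[hold]; j=5 S=110.1073 intr=0.0000 cont=0.0000 V=0.0000[hold]; j=6 S=137.6746 intr=0.0000 cont=0.0000 V=0.0000[hold]; j=7 S=172.1437 intr=0.0000 cont=0.0000 V=0.0000[hold]; j=8 S=215.2429 intr=0.0000 cont=0.0000 V=0.0000[hold]  S*(8)=70.4273
k=7: j=0 S=40.2854 intr=42.8446 cont=42.4728 V=42.8446[EX]; j=1 S=50.3715 intr=32.7585 cont=32.3867 V=32.7585[EX]; j=2 S=62.9829 intr=20.1471 cont=19.7753 V=20.1471[EX]; j=3 S=78.7517 intr=4.3783 cont=7.5065 V=7.5065[hold]; j=4 S=98.4685 intr=0.0000 cont=1.1191 V=1.1191[hold]; j=5 S=123.1218 intr=0.0000 cont=0.0000 V=0.0000[hold]; j=6 S=153.9474 intr=0.0000 cont=0.0000 V=0.0000[hold]; j=7 S=192.4908 intr=0.0000 cont=0.0000 V=0.0000[hold]  S*(7)=62.9829
k=6: j=0 S=45.0470 intr=38.0830 cont=37.7111 V=38.0830[EX]; j=1 S=56.3253 intr=26.8047 cont=26.4328 V=26.8047[EX]; j=2 S=70.4273 intr=12.7027 cont=13.8636 V=13.8636[hold]; j=3 S=88.0600 intr=0.0000 cont=4.3433 V=4.3433[hold]; j=4 S=110.1073 intr=0.0000 cont=0.5658 V=0.5658[hold]; j=5 S=137.6746 intr=0.0000 cont=0.0000 V=0.0000[hold]; j=6 S=172.1437 intr=0.0000 cont=0.0000 V=0.0000[hold]  S*(6)=56.3253
k=5: j=0 S=50.3715 intr=32.7585 cont=32.3867 V=32.7585[EX]; j=1 S=62.9829 intr=20.1471 cont=20.3441 V=20.3441[hold]; j=2 S=78.7517 intr=4.3783 cont=9.1370 V=9.1370[hold]; j=3 S=98.4685 intr=0.0000 cont=2.4730 V=2.4730[hold]; j=4 S=123.1218 intr=0.0000 cont=0.2860 V=0.2860[hold]; j=5 S=153.9474 intr=0.0000 cont=0.0000 V=0.0000[hold]  S*(5)=50.3715
k=4: j=0 S=56.3253 intr=26.8047 cont=26.5293 V=26.8047[EX]; j=1 S=70.4273 intr=12.7027 cont=14.7620 V=14.7620[hold]; j=2 S=88.0600 intr=0.0000 cont=5.8310 V=5.8310[hold]; j=3 S=110.1073 intr=0.0000 cont=1.3904 V=1.3904[hold]; j=4 S=137.6746 intr=0.0000 cont=0.1446 V=0.1446[hold]  S*(4)=56.3253
k=3: j=0 S=62.9829 intr=20.1471 cont=20.7843 V=20.7843[hold]; j=1 S=78.7517 intr=4.3783 cont=10.3201 V=10.3201[hold]; j=2 S=98.4685 intr=0.0000 cont=3.6292 V=3.6292[hold]; j=3 S=123.1218 intr=0.0000 cont=0.7738 V=0.7738[hold]  S*(3)=-
k=2: j=0 S=70.4273 intr=12.7027 cont=15.5642 V=15.5642[hold]; j=1 S=88.0600 intr=0.0000 cont=6.9956 V=6.9956[hold]; j=2 S=110.1073 intr=0.0000 cont=2.2139 V=2.2139[hold]  S*(2)=-
k=1: j=0 S=78.7517 intr=4.3783 cont=11.2963 V=11.2963[hold]; j=1 S=98.4685 intr=0.0000 cont=4.6214 V=4.6214[hold]  S*(1)=-
k=0: j=0 S=88.0600 intr=0.0000 cont=7.9753 V=7.9753[hold]  S*(0)=-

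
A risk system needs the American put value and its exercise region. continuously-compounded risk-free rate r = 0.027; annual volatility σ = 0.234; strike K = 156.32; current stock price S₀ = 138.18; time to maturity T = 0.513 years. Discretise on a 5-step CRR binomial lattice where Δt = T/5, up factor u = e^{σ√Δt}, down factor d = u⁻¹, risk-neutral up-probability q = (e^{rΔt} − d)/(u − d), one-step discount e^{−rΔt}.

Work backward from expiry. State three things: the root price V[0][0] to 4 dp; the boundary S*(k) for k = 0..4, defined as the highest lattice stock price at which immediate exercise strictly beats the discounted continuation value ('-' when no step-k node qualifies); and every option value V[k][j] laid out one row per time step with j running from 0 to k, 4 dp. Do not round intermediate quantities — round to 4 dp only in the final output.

price = 20.5499
boundary = - - 118.9438 128.2016 138.1800
tree:
20.5499
28.3399 12.8666
37.3762 19.4521 6.3461
45.9655 28.1184 10.8853 1.8378
53.9345 37.3762 18.1400 3.6840 0.0000
61.3281 45.9655 28.1184 7.3850 0.0000 0.0000

Δt=0.10260, u=1.07783, d=0.92779, q=0.49976, disc=e^(-rΔt)=0.99723
k=5 terminal: V=max(K-S,0) → 61.3281 45.9655 28.1184 7.3850 0.0000 0.0000
k=4: j=0 S=102.3855 intr=53.9345 cont=53.5021 V=53.9345[EX]; j=1 S=118.9438 intr=37.3762 cont=36.9438 V=37.3762[EX]; j=2 S=138.1800 intr=18.1400 cont=17.7076 V=18.1400[EX]; j=3 S=160.5272 intr=0.0000 cont=3.6840 V=3.6840[hold]; j=4 S=186.4885 intr=0.0000 cont=0.0000 V=0.0000[hold]  S*(4)=138.1800
k=3: j=0 S=110.3545 intr=45.9655 cont=45.5331 V=45.9655[EX]; j=1 S=128.2016 intr=28.1184 cont=27.6860 V=28.1184[EX]; j=2 S=148.9350 intr=7.3850 cont=10.8853 V=10.8853[hold]; j=3 S=173.0216 intr=0.0000 cont=1.8378 V=1.8378[hold]  S*(3)=128.2016
k=2: j=0 S=118.9438 intr=37.3762 cont=36.9438 V=37.3762[EX]; j=1 S=138.1800 intr=18.1400 cont=19.4521 V=19.4521[hold]; j=2 S=160.5272 intr=0.0000 cont=6.3461 V=6.3461[hold]  S*(2)=118.9438
k=1: j=0 S=128.2016 intr=28.1184 cont=28.3399 V=28.3399[hold]; j=1 S=148.9350 intr=7.3850 cont=12.8666 V=12.8666[hold]  S*(1)=-
k=0: j=0 S=138.1800 intr=18.1400 cont=20.5499 V=20.5499[hold]  S*(0)=-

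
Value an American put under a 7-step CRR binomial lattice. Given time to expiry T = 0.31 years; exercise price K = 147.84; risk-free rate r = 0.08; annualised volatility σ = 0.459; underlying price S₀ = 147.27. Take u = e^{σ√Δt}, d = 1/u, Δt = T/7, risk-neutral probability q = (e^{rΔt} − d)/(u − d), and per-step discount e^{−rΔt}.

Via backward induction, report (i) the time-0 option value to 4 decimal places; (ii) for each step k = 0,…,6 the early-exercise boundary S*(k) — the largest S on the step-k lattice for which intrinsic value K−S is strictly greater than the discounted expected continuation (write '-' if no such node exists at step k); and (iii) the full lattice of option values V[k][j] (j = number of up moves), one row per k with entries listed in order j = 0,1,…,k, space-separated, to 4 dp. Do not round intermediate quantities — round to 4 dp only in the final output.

Δt=0.04429, u=1.10141, d=0.90793, q=0.49421, disc=e^(-rΔt)=0.99646
k=7 terminal: V=max(K-S,0) → 72.9427 56.9814 37.6188 14.1298 0.0000 0.0000 0.0000 0.0000
k=6: j=0 S=82.4928 intr=65.3472 cont=64.8243 V=65.3472[EX]; j=1 S=100.0727 intr=47.7673 cont=47.2445 V=47.7673[EX]; j=2 S=121.3989 intr=26.4411 cont=25.9182 V=26.4411[EX]; j=3 S=147.2700 intr=0.5700 cont=7.1214 V=7.1214[hold]; j=4 S=178.6544 intr=0.0000 cont=0.0000 V=0.0000[hold]; j=5 S=216.7270 intr=0.0000 cont=0.0000 V=0.0000[hold]; j=6 S=262.9132 intr=0.0000 cont=0.0000 V=0.0000[hold]  S*(6)=121.3989
k=5: j=0 S=90.8586 intr=56.9814 cont=56.4586 V=56.9814[EX]; j=1 S=110.2212 intr=37.6188 cont=37.0959 V=37.6188[EX]; j=2 S=133.7102 intr=14.1298 cont=16.8333 V=16.8333[hold]; j=3 S=162.2049 intr=0.0000 cont=3.5892 V=3.5892[hold]; j=4 S=196.7720 intr=0.0000 cont=0.0000 V=0.0000[hold]; j=5 S=238.7057 intr=0.0000 cont=0.0000 V=0.0000[hold]  S*(5)=110.2212
k=4: j=0 S=100.0727 intr=47.7673 cont=47.2445 V=47.7673[EX]; j=1 S=121.3989 intr=26.4411 cont=27.2496 V=27.2496[hold]; j=2 S=147.2700 intr=0.5700 cont=10.2515 V=10.2515[hold]; j=3 S=178.6544 intr=0.0000 cont=1.8089 V=1.8089[hold]; j=4 S=216.7270 intr=0.0000 cont=0.0000 V=0.0000[hold]  S*(4)=100.0727
k=3: j=0 S=110.2212 intr=37.6188 cont=37.4941 V=37.6188[EX]; j=1 S=133.7102 intr=14.1298 cont=18.7822 V=18.7822[hold]; j=2 S=162.2049 intr=0.0000 cont=6.0575 V=6.0575[hold]; j=3 S=196.7720 intr=0.0000 cont=0.9117 V=0.9117[hold]  S*(3)=110.2212
k=2: j=0 S=121.3989 intr=26.4411 cont=28.2094 V=28.2094[hold]; j=1 S=147.2700 intr=0.5700 cont=12.4493 V=12.4493[hold]; j=2 S=178.6544 intr=0.0000 cont=3.5020 V=3.5020[hold]  S*(2)=-
k=1: j=0 S=133.7102 intr=14.1298 cont=20.3483 V=20.3483[hold]; j=1 S=162.2049 intr=0.0000 cont=7.9990 V=7.9990[hold]  S*(1)=-
k=0: j=0 S=147.2700 intr=0.5700 cont=14.1948 V=14.1948[hold]  S*(0)=-

price = 14.1948
boundary = - - - 110.2212 100.0727 110.2212 121.3989
tree:
14.1948
20.3483 7.9990
28.2094 12.4493 3.5020
37.6188 18.7822 6.0575 0.9117
47.7673 27.2496 10.2515 1.8089 0.0000
56.9814 37.6188 16.8333 3.5892 0.0000 0.0000
65.3472 47.7673 26.4411 7.1214 0.0000 0.0000 0.0000
72.9427 56.9814 37.6188 14.1298 0.0000 0.0000 0.0000 0.0000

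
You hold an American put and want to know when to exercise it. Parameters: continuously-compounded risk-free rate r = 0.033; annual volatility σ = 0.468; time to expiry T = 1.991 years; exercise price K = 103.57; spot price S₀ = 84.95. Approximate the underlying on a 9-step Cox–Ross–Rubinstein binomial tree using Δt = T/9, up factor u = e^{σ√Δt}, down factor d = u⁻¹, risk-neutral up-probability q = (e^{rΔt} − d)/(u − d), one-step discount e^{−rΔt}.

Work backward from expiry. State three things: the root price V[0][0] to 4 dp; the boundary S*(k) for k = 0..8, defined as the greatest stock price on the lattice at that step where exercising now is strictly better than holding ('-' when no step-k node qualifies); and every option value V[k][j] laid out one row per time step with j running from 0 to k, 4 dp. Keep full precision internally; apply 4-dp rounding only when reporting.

Δt=0.22122, u=1.24623, d=0.80242, q=0.46170, disc=e^(-rΔt)=0.99273
k=9 terminal: V=max(K-S,0) → 91.8537 85.3737 75.3096 59.6793 35.4042 0.0000 0.0000 0.0000 0.0000 0.0000
k=8: j=0 S=14.6011 intr=88.9689 cont=88.2155 V=88.9689[EX]; j=1 S=22.6768 intr=80.8932 cont=80.1399 V=80.8932[EX]; j=2 S=35.2188 intr=68.3512 cont=67.5978 V=68.3512[EX]; j=3 S=54.6977 intr=48.8723 cont=48.1189 V=48.8723[EX]; j=4 S=84.9500 intr=18.6200 cont=18.9195 V=18.9195[hold]; j=5 S=131.9342 intr=0.0000 cont=0.0000 V=0.0000[hold]; j=6 S=204.9046 intr=0.0000 cont=0.0000 V=0.0000[hold]; j=7 S=318.2334 intr=0.0000 cont=0.0000 V=0.0000[hold]; j=8 S=494.2423 intr=0.0000 cont=0.0000 V=0.0000[hold]  S*(8)=54.6977
k=7: j=0 S=18.1963 intr=85.3737 cont=84.6203 V=85.3737[EX]; j=1 S=28.2604 intr=75.3096 cont=74.5563 V=75.3096[EX]; j=2 S=43.8907 intr=59.6793 cont=58.9260 V=59.6793[EX]; j=3 S=68.1658 intr=35.4042 cont=34.7881 V=35.4042[EX]; j=4 S=105.8670 intr=0.0000 cont=10.1103 V=10.1103[hold]; j=5 S=164.4200 intr=0.0000 cont=0.0000 V=0.0000[hold]; j=6 S=255.3575 intr=0.0000 cont=0.0000 V=0.0000[hold]; j=7 S=396.5910 intr=0.0000 cont=0.0000 V=0.0000[hold]  S*(7)=68.1658
k=6: j=0 S=22.6768 intr=80.8932 cont=80.1399 V=80.8932[EX]; j=1 S=35.2188 intr=68.3512 cont=67.5978 V=68.3512[EX]; j=2 S=54.6977 intr=48.8723 cont=48.1189 V=48.8723[EX]; j=3 S=84.9500 intr=18.6200 cont=23.5534 V=23.5534[hold]; j=4 S=131.9342 intr=0.0000 cont=5.4028 V=5.4028[hold]; j=5 S=204.9046 intr=0.0000 cont=0.0000 V=0.0000[hold]; j=6 S=318.2334 intr=0.0000 cont=0.0000 V=0.0000[hold]  S*(6)=54.6977
k=5: j=0 S=28.2604 intr=75.3096 cont=74.5563 V=75.3096[EX]; j=1 S=43.8907 intr=59.6793 cont=58.9260 V=59.6793[EX]; j=2 S=68.1658 intr=35.4042 cont=36.9121 V=36.9121[hold]; j=3 S=105.8670 intr=0.0000 cont=15.0629 V=15.0629[hold]; j=4 S=164.4200 intr=0.0000 cont=2.8871 V=2.8871[hold]; j=5 S=255.3575 intr=0.0000 cont=0.0000 V=0.0000[hold]  S*(5)=43.8907
k=4: j=0 S=35.2188 intr=68.3512 cont=67.5978 V=68.3512[EX]; j=1 S=54.6977 intr=48.8723 cont=48.8100 V=48.8723[EX]; j=2 S=84.9500 intr=18.6200 cont=26.6292 V=26.6292[hold]; j=3 S=131.9342 intr=0.0000 cont=9.3727 V=9.3727[hold]; j=4 S=204.9046 intr=0.0000 cont=1.5428 V=1.5428[hold]  S*(4)=54.6977
k=3: j=0 S=43.8907 intr=59.6793 cont=58.9260 V=59.6793[EX]; j=1 S=68.1658 intr=35.4042 cont=38.3218 V=38.3218[hold]; j=2 S=105.8670 intr=0.0000 cont=18.5261 V=18.5261[hold]; j=3 S=164.4200 intr=0.0000 cont=5.7157 V=5.7157[hold]  S*(3)=43.8907
k=2: j=0 S=54.6977 intr=48.8723 cont=49.4562 V=49.4562[hold]; j=1 S=84.9500 intr=18.6200 cont=28.9699 V=28.9699[hold]; j=2 S=131.9342 intr=0.0000 cont=12.5198 V=12.5198[hold]  S*(2)=-
k=1: j=0 S=68.1658 intr=35.4042 cont=39.7067 V=39.7067[hold]; j=1 S=105.8670 intr=0.0000 cont=21.2194 V=21.2194[hold]  S*(1)=-
k=0: j=0 S=84.9500 intr=18.6200 cont=30.9444 V=30.9444[hold]  S*(0)=-

price = 30.9444
boundary = - - - 43.8907 54.6977 43.8907 54.6977 68.1658 54.6977
tree:
30.9444
39.7067 21.2194
49.4562 28.9699 12.5198
59.6793 38.3218 18.5261 5.7157
68.3512 48.8723 26.6292 9.3727 1.5428
75.3096 59.6793 36.9121 15.0629 2.8871 0.0000
80.8932 68.3512 48.8723 23.5534 5.4028 0.0000 0.0000
85.3737 75.3096 59.6793 35.4042 10.1103 0.0000 0.0000 0.0000
88.9689 80.8932 68.3512 48.8723 18.9195 0.0000 0.0000 0.0000 0.0000
91.8537 85.3737 75.3096 59.6793 35.4042 0.0000 0.0000 0.0000 0.0000 0.0000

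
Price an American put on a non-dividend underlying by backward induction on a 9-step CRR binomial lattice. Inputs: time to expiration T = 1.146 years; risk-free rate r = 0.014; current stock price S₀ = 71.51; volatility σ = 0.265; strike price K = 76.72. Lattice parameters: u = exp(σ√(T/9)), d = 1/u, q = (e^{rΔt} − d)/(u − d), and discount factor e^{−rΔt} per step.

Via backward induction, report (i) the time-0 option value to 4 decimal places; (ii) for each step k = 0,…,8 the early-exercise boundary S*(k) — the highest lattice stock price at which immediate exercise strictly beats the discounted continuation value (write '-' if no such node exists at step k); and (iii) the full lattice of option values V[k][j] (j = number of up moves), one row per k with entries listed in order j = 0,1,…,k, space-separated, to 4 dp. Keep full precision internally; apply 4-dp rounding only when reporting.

Δt=0.12733  u=1.09918  d=0.90977  q=0.48580  discount=0.99822
step 9 (expiry): payoffs max(K−S,0) = 46.1879 39.8314 32.1515 22.8728 11.6623 0.0000 0.0000 0.0000 0.0000 0.0000
step 8: (k=8,j=0): S=33.5602, (K−S)⁺=43.1598, hold=43.0232 ⇒ V=43.1598 exercise | (k=8,j=1): S=40.5471, (K−S)⁺=36.1729, hold=36.0362 ⇒ V=36.1729 exercise | (k=8,j=2): S=48.9887, (K−S)⁺=27.7313, hold=27.5947 ⇒ V=27.7313 exercise | (k=8,j=3): S=59.1877, (K−S)⁺=17.5323, hold=17.3957 ⇒ V=17.5323 exercise | (k=8,j=4): S=71.5100, (K−S)⁺=5.2100, hold=5.9861 ⇒ V=5.9861 continue | (k=8,j=5): S=86.3977, (K−S)⁺=0.0000, hold=0.0000 ⇒ V=0.0000 continue | (k=8,j=6): S=104.3850, (K−S)⁺=0.0000, hold=0.0000 ⇒ V=0.0000 continue | (k=8,j=7): S=126.1170, (K−S)⁺=0.0000, hold=0.0000 ⇒ V=0.0000 continue | (k=8,j=8): S=152.3734, (K−S)⁺=0.0000, hold=0.0000 ⇒ V=0.0000 continue  boundary S*=59.1877
step 7: (k=7,j=0): S=36.8886, (K−S)⁺=39.8314, hold=39.6947 ⇒ V=39.8314 exercise | (k=7,j=1): S=44.5685, (K−S)⁺=32.1515, hold=32.0149 ⇒ V=32.1515 exercise | (k=7,j=2): S=53.8472, (K−S)⁺=22.8728, hold=22.7361 ⇒ V=22.8728 exercise | (k=7,j=3): S=65.0577, (K−S)⁺=11.6623, hold=11.9020 ⇒ V=11.9020 continue | (k=7,j=4): S=78.6022, (K−S)⁺=0.0000, hold=3.0726 ⇒ V=3.0726 continue | (k=7,j=5): S=94.9664, (K−S)⁺=0.0000, hold=0.0000 ⇒ V=0.0000 continue | (k=7,j=6): S=114.7376, (K−S)⁺=0.0000, hold=0.0000 ⇒ V=0.0000 continue | (k=7,j=7): S=138.6249, (K−S)⁺=0.0000, hold=0.0000 ⇒ V=0.0000 continue  boundary S*=53.8472
step 6: (k=6,j=0): S=40.5471, (K−S)⁺=36.1729, hold=36.0362 ⇒ V=36.1729 exercise | (k=6,j=1): S=48.9887, (K−S)⁺=27.7313, hold=27.5947 ⇒ V=27.7313 exercise | (k=6,j=2): S=59.1877, (K−S)⁺=17.5323, hold=17.5119 ⇒ V=17.5323 exercise | (k=6,j=3): S=71.5100, (K−S)⁺=5.2100, hold=7.5991 ⇒ V=7.5991 continue | (k=6,j=4): S=86.3977, (K−S)⁺=0.0000, hold=1.5771 ⇒ V=1.5771 continue | (k=6,j=5): S=104.3850, (K−S)⁺=0.0000, hold=0.0000 ⇒ V=0.0000 continue | (k=6,j=6): S=126.1170, (K−S)⁺=0.0000, hold=0.0000 ⇒ V=0.0000 continue  boundary S*=59.1877
step 5: (k=5,j=0): S=44.5685, (K−S)⁺=32.1515, hold=32.0149 ⇒ V=32.1515 exercise | (k=5,j=1): S=53.8472, (K−S)⁺=22.8728, hold=22.7361 ⇒ V=22.8728 exercise | (k=5,j=2): S=65.0577, (K−S)⁺=11.6623, hold=12.6842 ⇒ V=12.6842 continue | (k=5,j=3): S=78.6022, (K−S)⁺=0.0000, hold=4.6653 ⇒ V=4.6653 continue | (k=5,j=4): S=94.9664, (K−S)⁺=0.0000, hold=0.8095 ⇒ V=0.8095 continue | (k=5,j=5): S=114.7376, (K−S)⁺=0.0000, hold=0.0000 ⇒ V=0.0000 continue  boundary S*=53.8472
step 4: (k=4,j=0): S=48.9887, (K−S)⁺=27.7313, hold=27.5947 ⇒ V=27.7313 exercise | (k=4,j=1): S=59.1877, (K−S)⁺=17.5323, hold=17.8912 ⇒ V=17.8912 continue | (k=4,j=2): S=71.5100, (K−S)⁺=5.2100, hold=8.7730 ⇒ V=8.7730 continue | (k=4,j=3): S=86.3977, (K−S)⁺=0.0000, hold=2.7872 ⇒ V=2.7872 continue | (k=4,j=4): S=104.3850, (K−S)⁺=0.0000, hold=0.4155 ⇒ V=0.4155 continue  boundary S*=48.9887
step 3: (k=3,j=0): S=53.8472, (K−S)⁺=22.8728, hold=22.9102 ⇒ V=22.9102 continue | (k=3,j=1): S=65.0577, (K−S)⁺=11.6623, hold=13.4376 ⇒ V=13.4376 continue | (k=3,j=2): S=78.6022, (K−S)⁺=0.0000, hold=5.8547 ⇒ V=5.8547 continue | (k=3,j=3): S=94.9664, (K−S)⁺=0.0000, hold=1.6321 ⇒ V=1.6321 continue  boundary S*=-
step 2: (k=2,j=0): S=59.1877, (K−S)⁺=17.5323, hold=18.2758 ⇒ V=18.2758 continue | (k=2,j=1): S=71.5100, (K−S)⁺=5.2100, hold=9.7365 ⇒ V=9.7365 continue | (k=2,j=2): S=86.3977, (K−S)⁺=0.0000, hold=3.7966 ⇒ V=3.7966 continue  boundary S*=-
step 1: (k=1,j=0): S=65.0577, (K−S)⁺=11.6623, hold=14.1023 ⇒ V=14.1023 continue | (k=1,j=1): S=78.6022, (K−S)⁺=0.0000, hold=6.8387 ⇒ V=6.8387 continue  boundary S*=-
step 0: (k=0,j=0): S=71.5100, (K−S)⁺=5.2100, hold=10.5548 ⇒ V=10.5548 continue  boundary S*=-

price = 10.5548
boundary = - - - - 48.9887 53.8472 59.1877 53.8472 59.1877
tree:
10.5548
14.1023 6.8387
18.2758 9.7365 3.7966
22.9102 13.4376 5.8547 1.6321
27.7313 17.8912 8.7730 2.7872 0.4155
32.1515 22.8728 12.6842 4.6653 0.8095 0.0000
36.1729 27.7313 17.5323 7.5991 1.5771 0.0000 0.0000
39.8314 32.1515 22.8728 11.9020 3.0726 0.0000 0.0000 0.0000
43.1598 36.1729 27.7313 17.5323 5.9861 0.0000 0.0000 0.0000 0.0000
46.1879 39.8314 32.1515 22.8728 11.6623 0.0000 0.0000 0.0000 0.0000 0.0000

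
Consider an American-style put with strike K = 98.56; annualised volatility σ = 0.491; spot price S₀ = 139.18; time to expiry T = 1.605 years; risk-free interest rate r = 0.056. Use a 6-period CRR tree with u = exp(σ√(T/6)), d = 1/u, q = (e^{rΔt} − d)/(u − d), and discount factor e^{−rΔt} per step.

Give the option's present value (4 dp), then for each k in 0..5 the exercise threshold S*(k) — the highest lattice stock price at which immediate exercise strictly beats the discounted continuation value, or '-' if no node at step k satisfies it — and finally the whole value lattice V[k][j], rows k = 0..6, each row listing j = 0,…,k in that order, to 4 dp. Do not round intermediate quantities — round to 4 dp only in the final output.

price = 10.7868
boundary = - - - - 50.3994 64.9701
tree:
10.7868
16.4550 4.6471
24.4377 7.8493 1.1318
35.0785 13.0476 2.1526 0.0000
48.1606 21.2381 4.0938 0.0000 0.0000
59.4635 33.5899 7.7856 0.0000 0.0000 0.0000
68.2316 48.1606 14.8069 0.0000 0.0000 0.0000 0.0000

Δt=0.26750, u=1.28910, d=0.77573, q=0.46625, disc=e^(-rΔt)=0.98513
k=6 terminal: V=max(K-S,0) → 68.2316 48.1606 14.8069 0.0000 0.0000 0.0000 0.0000
k=5: j=0 S=39.0965 intr=59.4635 cont=57.9981 V=59.4635[EX]; j=1 S=64.9701 intr=33.5899 cont=32.1245 V=33.5899[EX]; j=2 S=107.9665 intr=0.0000 cont=7.7856 V=7.7856[hold]; j=3 S=179.4175 intr=0.0000 cont=0.0000 V=0.0000[hold]; j=4 S=298.1538 intr=0.0000 cont=0.0000 V=0.0000[hold]; j=5 S=495.4686 intr=0.0000 cont=0.0000 V=0.0000[hold]  S*(5)=64.9701
k=4: j=0 S=50.3994 intr=48.1606 cont=46.6952 V=48.1606[EX]; j=1 S=83.7531 intr=14.8069 cont=21.2381 V=21.2381[hold]; j=2 S=139.1800 intr=0.0000 cont=4.0938 V=4.0938[hold]; j=3 S=231.2877 intr=0.0000 cont=0.0000 V=0.0000[hold]; j=4 S=384.3512 intr=0.0000 cont=0.0000 V=0.0000[hold]  S*(4)=50.3994
k=3: j=0 S=64.9701 intr=33.5899 cont=35.0785 V=35.0785[hold]; j=1 S=107.9665 intr=0.0000 cont=13.0476 V=13.0476[hold]; j=2 S=179.4175 intr=0.0000 cont=2.1526 V=2.1526[hold]; j=3 S=298.1538 intr=0.0000 cont=0.0000 V=0.0000[hold]  S*(3)=-
k=2: j=0 S=83.7531 intr=14.8069 cont=24.4377 V=24.4377[hold]; j=1 S=139.1800 intr=0.0000 cont=7.8493 V=7.8493[hold]; j=2 S=231.2877 intr=0.0000 cont=1.1318 V=1.1318[hold]  S*(2)=-
k=1: j=0 S=107.9665 intr=0.0000 cont=16.4550 V=16.4550[hold]; j=1 S=179.4175 intr=0.0000 cont=4.6471 V=4.6471[hold]  S*(1)=-
k=0: j=0 S=139.1800 intr=0.0000 cont=10.7868 V=10.7868[hold]  S*(0)=-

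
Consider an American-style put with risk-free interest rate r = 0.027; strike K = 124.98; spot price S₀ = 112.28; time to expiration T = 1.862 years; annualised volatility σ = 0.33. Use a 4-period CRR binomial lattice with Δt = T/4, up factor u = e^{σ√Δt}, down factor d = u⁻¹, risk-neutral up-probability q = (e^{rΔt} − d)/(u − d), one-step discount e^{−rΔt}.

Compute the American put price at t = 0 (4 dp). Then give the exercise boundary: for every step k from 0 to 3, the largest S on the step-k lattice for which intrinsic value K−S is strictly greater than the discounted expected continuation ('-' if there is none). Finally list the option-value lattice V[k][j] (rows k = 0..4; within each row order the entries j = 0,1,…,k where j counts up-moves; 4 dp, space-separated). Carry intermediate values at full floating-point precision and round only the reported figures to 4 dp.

price = 25.7393
boundary = - - 71.5713 89.6439
tree:
25.7393
37.8834 12.8336
53.4087 21.5178 3.4553
67.8378 35.3361 6.6244 0.0000
79.3579 53.4087 12.7000 0.0000 0.0000

Δt=0.46550, u=1.25251, d=0.79840, q=0.47180, disc=e^(-rΔt)=0.98751
k=4 terminal: V=max(K-S,0) → 79.3579 53.4087 12.7000 0.0000 0.0000
k=3: j=0 S=57.1422 intr=67.8378 cont=66.2768 V=67.8378[EX]; j=1 S=89.6439 intr=35.3361 cont=33.7752 V=35.3361[EX]; j=2 S=140.6320 intr=0.0000 cont=6.6244 V=6.6244[hold]; j=3 S=220.6215 intr=0.0000 cont=0.0000 V=0.0000[hold]  S*(3)=89.6439
k=2: j=0 S=71.5713 intr=53.4087 cont=51.8477 V=53.4087[EX]; j=1 S=112.2800 intr=12.7000 cont=21.5178 V=21.5178[hold]; j=2 S=176.1433 intr=0.0000 cont=3.4553 V=3.4553[hold]  S*(2)=71.5713
k=1: j=0 S=89.6439 intr=35.3361 cont=37.8834 V=37.8834[hold]; j=1 S=140.6320 intr=0.0000 cont=12.8336 V=12.8336[hold]  S*(1)=-
k=0: j=0 S=112.2800 intr=12.7000 cont=25.7393 V=25.7393[hold]  S*(0)=-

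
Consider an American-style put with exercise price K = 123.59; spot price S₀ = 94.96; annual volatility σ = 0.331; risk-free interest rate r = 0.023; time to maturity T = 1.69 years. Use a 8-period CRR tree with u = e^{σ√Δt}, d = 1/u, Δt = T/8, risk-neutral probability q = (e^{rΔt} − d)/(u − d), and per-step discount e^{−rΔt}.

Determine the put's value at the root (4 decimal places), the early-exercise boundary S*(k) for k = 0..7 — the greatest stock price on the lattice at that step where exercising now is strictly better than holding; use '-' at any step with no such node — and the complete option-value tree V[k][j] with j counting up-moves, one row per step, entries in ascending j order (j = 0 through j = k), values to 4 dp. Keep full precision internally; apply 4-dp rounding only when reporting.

price = 33.6757
boundary = - - 70.0485 60.1628 70.0485 81.5586 70.0485 81.5586
tree:
33.6757
43.1605 23.6604
53.5415 32.2631 14.5063
63.4272 42.4295 21.4890 7.0281
71.9178 53.5415 30.7263 11.6199 2.0850
79.2101 63.4272 42.0314 18.6930 4.0136 0.0000
85.4733 71.9178 53.5415 28.9092 7.7262 0.0000 0.0000
90.8526 79.2101 63.4272 42.0314 14.8728 0.0000 0.0000 0.0000
95.4727 85.4733 71.9178 53.5415 28.6300 0.0000 0.0000 0.0000 0.0000

params: Δt=0.21125 u=1.16432 d=0.85887 q=0.47799 e^(-rΔt)=0.99515
t_8 payoffs: 95.4727 85.4733 71.9178 53.5415 28.6300 0.0000 0.0000 0.0000 0.0000
t_7: node(7,0) S=32.7374 payoff=90.8526 vs cont=90.2536 → 90.8526 [stop]  node(7,1) S=44.3799 payoff=79.2101 vs cont=78.6111 → 79.2101 [stop]  node(7,2) S=60.1628 payoff=63.4272 vs cont=62.8282 → 63.4272 [stop]  node(7,3) S=81.5586 payoff=42.0314 vs cont=41.4324 → 42.0314 [stop]  node(7,4) S=110.5635 payoff=13.0265 vs cont=14.8728 → 14.8728 [wait]  node(7,5) S=149.8834 payoff=0.0000 vs cont=0.0000 → 0.0000 [wait]  node(7,6) S=203.1868 payoff=0.0000 vs cont=0.0000 → 0.0000 [wait]  node(7,7) S=275.4466 payoff=0.0000 vs cont=0.0000 → 0.0000 [wait]  ⇒ S*(7)=81.5586
t_6: node(6,0) S=38.1167 payoff=85.4733 vs cont=84.8743 → 85.4733 [stop]  node(6,1) S=51.6722 payoff=71.9178 vs cont=71.3188 → 71.9178 [stop]  node(6,2) S=70.0485 payoff=53.5415 vs cont=52.9425 → 53.5415 [stop]  node(6,3) S=94.9600 payoff=28.6300 vs cont=28.9092 → 28.9092 [wait]  node(6,4) S=128.7309 payoff=0.0000 vs cont=7.7262 → 7.7262 [wait]  node(6,5) S=174.5117 payoff=0.0000 vs cont=0.0000 → 0.0000 [wait]  node(6,6) S=236.5737 payoff=0.0000 vs cont=0.0000 → 0.0000 [wait]  ⇒ S*(6)=70.0485
t_5: node(5,0) S=44.3799 payoff=79.2101 vs cont=78.6111 → 79.2101 [stop]  node(5,1) S=60.1628 payoff=63.4272 vs cont=62.8282 → 63.4272 [stop]  node(5,2) S=81.5586 payoff=42.0314 vs cont=41.5652 → 42.0314 [stop]  node(5,3) S=110.5635 payoff=13.0265 vs cont=18.6930 → 18.6930 [wait]  node(5,4) S=149.8834 payoff=0.0000 vs cont=4.0136 → 4.0136 [wait]  node(5,5) S=203.1868 payoff=0.0000 vs cont=0.0000 → 0.0000 [wait]  ⇒ S*(5)=81.5586
t_4: node(4,0) S=51.6722 payoff=71.9178 vs cont=71.3188 → 71.9178 [stop]  node(4,1) S=70.0485 payoff=53.5415 vs cont=52.9425 → 53.5415 [stop]  node(4,2) S=94.9600 payoff=28.6300 vs cont=30.7263 → 30.7263 [wait]  node(4,3) S=128.7309 payoff=0.0000 vs cont=11.6199 → 11.6199 [wait]  node(4,4) S=174.5117 payoff=0.0000 vs cont=2.0850 → 2.0850 [wait]  ⇒ S*(4)=70.0485
t_3: node(3,0) S=60.1628 payoff=63.4272 vs cont=62.8282 → 63.4272 [stop]  node(3,1) S=81.5586 payoff=42.0314 vs cont=42.4295 → 42.4295 [wait]  node(3,2) S=110.5635 payoff=13.0265 vs cont=21.4890 → 21.4890 [wait]  node(3,3) S=149.8834 payoff=0.0000 vs cont=7.0281 → 7.0281 [wait]  ⇒ S*(3)=60.1628
t_2: node(2,0) S=70.0485 payoff=53.5415 vs cont=53.1318 → 53.5415 [stop]  node(2,1) S=94.9600 payoff=28.6300 vs cont=32.2631 → 32.2631 [wait]  node(2,2) S=128.7309 payoff=0.0000 vs cont=14.5063 → 14.5063 [wait]  ⇒ S*(2)=70.0485
t_1: node(1,0) S=81.5586 payoff=42.0314 vs cont=43.1605 → 43.1605 [wait]  node(1,1) S=110.5635 payoff=13.0265 vs cont=23.6604 → 23.6604 [wait]  ⇒ S*(1)=-
t_0: node(0,0) S=94.9600 payoff=28.6300 vs cont=33.6757 → 33.6757 [wait]  ⇒ S*(0)=-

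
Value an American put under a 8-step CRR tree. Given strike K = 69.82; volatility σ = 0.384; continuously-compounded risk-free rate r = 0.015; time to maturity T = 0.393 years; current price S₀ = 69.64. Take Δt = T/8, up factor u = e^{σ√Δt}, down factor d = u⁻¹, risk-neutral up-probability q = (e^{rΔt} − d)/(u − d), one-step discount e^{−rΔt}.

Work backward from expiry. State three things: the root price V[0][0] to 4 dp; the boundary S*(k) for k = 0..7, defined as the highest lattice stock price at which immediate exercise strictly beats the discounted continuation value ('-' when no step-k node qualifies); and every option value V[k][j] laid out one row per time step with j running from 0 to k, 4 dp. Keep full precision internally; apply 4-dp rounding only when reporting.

price = 6.4270
boundary = - - - - 49.5458 53.9473 58.7398 63.9581
tree:
6.4270
9.0267 3.6547
12.2821 5.5569 1.6246
16.1098 8.2046 2.7319 0.4421
20.2742 11.6779 4.5002 0.8439 0.0128
24.3166 15.8727 7.2068 1.6105 0.0248 0.0000
28.0292 20.2742 11.0802 3.0729 0.0480 0.0000 0.0000
31.4388 24.3166 15.8727 5.8619 0.0930 0.0000 0.0000 0.0000
34.5703 28.0292 20.2742 11.0802 0.1800 0.0000 0.0000 0.0000 0.0000

Δt=0.04913, u=1.08884, d=0.91841, q=0.48306, disc=e^(-rΔt)=0.99926
k=8 terminal: V=max(K-S,0) → 34.5703 28.0292 20.2742 11.0802 0.1800 0.0000 0.0000 0.0000 0.0000
k=7: j=0 S=38.3812 intr=31.4388 cont=31.3874 V=31.4388[EX]; j=1 S=45.5034 intr=24.3166 cont=24.2652 V=24.3166[EX]; j=2 S=53.9473 intr=15.8727 cont=15.8213 V=15.8727[EX]; j=3 S=63.9581 intr=5.8619 cont=5.8104 V=5.8619[EX]; j=4 S=75.8266 intr=0.0000 cont=0.0930 V=0.0930[hold]; j=5 S=89.8975 intr=0.0000 cont=0.0000 V=0.0000[hold]; j=6 S=106.5795 intr=0.0000 cont=0.0000 V=0.0000[hold]; j=7 S=126.3571 intr=0.0000 cont=0.0000 V=0.0000[hold]  S*(7)=63.9581
k=6: j=0 S=41.7908 intr=28.0292 cont=27.9777 V=28.0292[EX]; j=1 S=49.5458 intr=20.2742 cont=20.2228 V=20.2742[EX]; j=2 S=58.7398 intr=11.0802 cont=11.0287 V=11.0802[EX]; j=3 S=69.6400 intr=0.1800 cont=3.0729 V=3.0729[hold]; j=4 S=82.5629 intr=0.0000 cont=0.0480 V=0.0480[hold]; j=5 S=97.8838 intr=0.0000 cont=0.0000 V=0.0000[hold]; j=6 S=116.0477 intr=0.0000 cont=0.0000 V=0.0000[hold]  S*(6)=58.7398
k=5: j=0 S=45.5034 intr=24.3166 cont=24.2652 V=24.3166[EX]; j=1 S=53.9473 intr=15.8727 cont=15.8213 V=15.8727[EX]; j=2 S=63.9581 intr=5.8619 cont=7.2068 V=7.2068[hold]; j=3 S=75.8266 intr=0.0000 cont=1.6105 V=1.6105[hold]; j=4 S=89.8975 intr=0.0000 cont=0.0248 V=0.0248[hold]; j=5 S=106.5795 intr=0.0000 cont=0.0000 V=0.0000[hold]  S*(5)=53.9473
k=4: j=0 S=49.5458 intr=20.2742 cont=20.2228 V=20.2742[EX]; j=1 S=58.7398 intr=11.0802 cont=11.6779 V=11.6779[hold]; j=2 S=69.6400 intr=0.1800 cont=4.5002 V=4.5002[hold]; j=3 S=82.5629 intr=0.0000 cont=0.8439 V=0.8439[hold]; j=4 S=97.8838 intr=0.0000 cont=0.0128 V=0.0128[hold]  S*(4)=49.5458
k=3: j=0 S=53.9473 intr=15.8727 cont=16.1098 V=16.1098[hold]; j=1 S=63.9581 intr=5.8619 cont=8.2046 V=8.2046[hold]; j=2 S=75.8266 intr=0.0000 cont=2.7319 V=2.7319[hold]; j=3 S=89.8975 intr=0.0000 cont=0.4421 V=0.4421[hold]  S*(3)=-
k=2: j=0 S=58.7398 intr=11.0802 cont=12.2821 V=12.2821[hold]; j=1 S=69.6400 intr=0.1800 cont=5.5569 V=5.5569[hold]; j=2 S=82.5629 intr=0.0000 cont=1.6246 V=1.6246[hold]  S*(2)=-
k=1: j=0 S=63.9581 intr=5.8619 cont=9.0267 V=9.0267[hold]; j=1 S=75.8266 intr=0.0000 cont=3.6547 V=3.6547[hold]  S*(1)=-
k=0: j=0 S=69.6400 intr=0.1800 cont=6.4270 V=6.4270[hold]  S*(0)=-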